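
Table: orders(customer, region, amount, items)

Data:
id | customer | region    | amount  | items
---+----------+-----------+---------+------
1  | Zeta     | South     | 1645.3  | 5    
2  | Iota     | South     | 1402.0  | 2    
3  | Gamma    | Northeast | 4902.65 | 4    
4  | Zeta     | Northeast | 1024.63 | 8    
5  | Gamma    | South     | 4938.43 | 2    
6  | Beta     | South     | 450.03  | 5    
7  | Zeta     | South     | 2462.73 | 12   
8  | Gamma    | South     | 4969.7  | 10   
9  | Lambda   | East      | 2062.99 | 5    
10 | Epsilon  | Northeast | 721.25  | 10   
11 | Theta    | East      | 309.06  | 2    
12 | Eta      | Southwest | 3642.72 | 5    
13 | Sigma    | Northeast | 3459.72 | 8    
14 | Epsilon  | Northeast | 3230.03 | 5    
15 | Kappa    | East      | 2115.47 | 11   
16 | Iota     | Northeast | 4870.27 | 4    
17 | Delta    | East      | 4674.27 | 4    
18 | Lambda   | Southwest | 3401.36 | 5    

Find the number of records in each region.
SELECT region, COUNT(*) as count
FROM orders
GROUP BY region

Result:
  East: 4
  Northeast: 6
  South: 6
  Southwest: 2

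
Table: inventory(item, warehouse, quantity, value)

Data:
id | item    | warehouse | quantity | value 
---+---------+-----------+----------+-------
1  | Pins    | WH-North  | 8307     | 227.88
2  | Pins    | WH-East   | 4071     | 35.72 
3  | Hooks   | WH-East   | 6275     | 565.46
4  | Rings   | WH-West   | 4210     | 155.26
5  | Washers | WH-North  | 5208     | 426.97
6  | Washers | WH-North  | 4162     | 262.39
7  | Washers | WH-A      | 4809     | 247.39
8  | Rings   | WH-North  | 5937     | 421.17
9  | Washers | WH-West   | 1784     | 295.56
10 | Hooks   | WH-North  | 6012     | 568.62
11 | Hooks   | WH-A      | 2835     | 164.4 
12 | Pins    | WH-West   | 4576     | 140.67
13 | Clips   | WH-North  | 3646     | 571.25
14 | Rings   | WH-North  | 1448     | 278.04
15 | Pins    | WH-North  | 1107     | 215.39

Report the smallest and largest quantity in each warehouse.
SELECT warehouse, MIN(quantity), MAX(quantity)
FROM inventory
GROUP BY warehouse

Result:
  WH-A: min=2835, max=4809
  WH-East: min=4071, max=6275
  WH-North: min=1107, max=8307
  WH-West: min=1784, max=4576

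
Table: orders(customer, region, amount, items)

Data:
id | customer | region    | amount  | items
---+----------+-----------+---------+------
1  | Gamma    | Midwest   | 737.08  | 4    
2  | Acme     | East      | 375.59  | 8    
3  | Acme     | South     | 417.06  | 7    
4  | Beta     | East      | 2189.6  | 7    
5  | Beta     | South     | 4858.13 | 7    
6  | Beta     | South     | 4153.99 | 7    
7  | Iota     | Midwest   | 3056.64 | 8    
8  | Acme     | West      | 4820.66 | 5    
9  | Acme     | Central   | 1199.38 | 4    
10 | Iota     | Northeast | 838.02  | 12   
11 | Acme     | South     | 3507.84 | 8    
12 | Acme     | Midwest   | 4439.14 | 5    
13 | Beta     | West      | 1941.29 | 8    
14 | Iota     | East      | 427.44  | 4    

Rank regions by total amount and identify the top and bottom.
SELECT region, SUM(amount)
FROM orders
GROUP BY region
ORDER BY SUM(amount)

All groups:
  Northeast: 838.02
  Central: 1199.38
  East: 2992.63
  West: 6761.95
  Midwest: 8232.86
  South: 12937.02

Highest: South (12937.02)
Lowest: Northeast (838.02)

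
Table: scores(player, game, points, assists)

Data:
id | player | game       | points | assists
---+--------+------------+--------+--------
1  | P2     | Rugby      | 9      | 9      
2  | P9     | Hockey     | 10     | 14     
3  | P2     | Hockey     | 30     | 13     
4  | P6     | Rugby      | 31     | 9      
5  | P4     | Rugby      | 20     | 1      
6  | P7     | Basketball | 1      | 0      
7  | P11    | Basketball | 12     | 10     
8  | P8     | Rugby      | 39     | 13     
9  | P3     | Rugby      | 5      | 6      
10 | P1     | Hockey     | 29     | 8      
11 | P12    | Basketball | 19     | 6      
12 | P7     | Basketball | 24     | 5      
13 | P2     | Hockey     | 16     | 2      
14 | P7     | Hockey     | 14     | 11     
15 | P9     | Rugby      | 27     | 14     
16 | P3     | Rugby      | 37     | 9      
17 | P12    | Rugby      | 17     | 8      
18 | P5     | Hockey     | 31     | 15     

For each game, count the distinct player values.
SELECT game, COUNT(DISTINCT player)
FROM scores
GROUP BY game

Result:
  Basketball: 3 distinct
  Hockey: 5 distinct
  Rugby: 7 distinct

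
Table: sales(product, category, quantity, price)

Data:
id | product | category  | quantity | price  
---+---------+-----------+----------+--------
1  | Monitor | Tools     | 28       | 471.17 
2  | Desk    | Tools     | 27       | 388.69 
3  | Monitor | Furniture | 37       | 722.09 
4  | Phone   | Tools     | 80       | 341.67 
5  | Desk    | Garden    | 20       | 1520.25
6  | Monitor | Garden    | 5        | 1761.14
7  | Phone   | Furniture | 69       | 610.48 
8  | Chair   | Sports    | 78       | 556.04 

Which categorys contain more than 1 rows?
SELECT category, COUNT(*) as cnt
FROM sales
GROUP BY category
HAVING COUNT(*) > 1

Result:
  Furniture: 2
  Garden: 2
  Tools: 3

Note: HAVING filters groups after aggregation, WHERE filters rows before.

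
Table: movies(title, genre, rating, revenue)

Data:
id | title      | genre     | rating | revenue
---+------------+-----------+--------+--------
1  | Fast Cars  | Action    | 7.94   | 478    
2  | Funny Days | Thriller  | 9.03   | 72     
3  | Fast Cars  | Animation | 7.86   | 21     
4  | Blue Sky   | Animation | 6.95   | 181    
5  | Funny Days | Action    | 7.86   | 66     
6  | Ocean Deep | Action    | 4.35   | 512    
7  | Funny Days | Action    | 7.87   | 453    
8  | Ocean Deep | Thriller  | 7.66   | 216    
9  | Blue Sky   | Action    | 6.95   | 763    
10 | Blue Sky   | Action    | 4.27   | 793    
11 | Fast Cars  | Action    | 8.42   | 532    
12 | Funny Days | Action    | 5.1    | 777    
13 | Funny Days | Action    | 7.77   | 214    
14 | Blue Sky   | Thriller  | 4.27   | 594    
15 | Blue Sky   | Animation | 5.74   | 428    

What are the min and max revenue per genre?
SELECT genre, MIN(revenue), MAX(revenue)
FROM movies
GROUP BY genre

Result:
  Action: min=66, max=793
  Animation: min=21, max=428
  Thriller: min=72, max=594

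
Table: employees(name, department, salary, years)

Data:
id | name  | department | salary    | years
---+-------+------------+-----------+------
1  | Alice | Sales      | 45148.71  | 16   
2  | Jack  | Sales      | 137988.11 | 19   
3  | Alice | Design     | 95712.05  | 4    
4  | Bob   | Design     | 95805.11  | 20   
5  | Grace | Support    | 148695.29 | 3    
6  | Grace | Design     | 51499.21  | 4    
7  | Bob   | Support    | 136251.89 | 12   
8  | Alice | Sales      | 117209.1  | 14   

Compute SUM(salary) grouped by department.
SELECT department, SUM(salary) as result
FROM employees
GROUP BY department

Result:
  Design: 243016.37
  Sales: 300345.92
  Support: 284947.18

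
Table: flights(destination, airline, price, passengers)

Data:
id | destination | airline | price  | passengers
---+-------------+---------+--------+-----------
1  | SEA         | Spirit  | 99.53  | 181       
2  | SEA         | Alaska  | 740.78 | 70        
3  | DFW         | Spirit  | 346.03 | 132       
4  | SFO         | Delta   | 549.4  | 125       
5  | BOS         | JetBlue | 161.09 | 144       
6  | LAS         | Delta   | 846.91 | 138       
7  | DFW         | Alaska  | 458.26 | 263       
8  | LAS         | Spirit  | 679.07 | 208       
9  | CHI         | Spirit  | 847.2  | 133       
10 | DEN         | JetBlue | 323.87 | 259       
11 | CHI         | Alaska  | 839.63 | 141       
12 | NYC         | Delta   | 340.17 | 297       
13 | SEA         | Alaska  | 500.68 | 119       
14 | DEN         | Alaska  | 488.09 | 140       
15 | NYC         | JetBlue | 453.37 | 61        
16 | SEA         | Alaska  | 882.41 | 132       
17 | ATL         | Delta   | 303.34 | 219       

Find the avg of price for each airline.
SELECT airline, AVG(price) as result
FROM flights
GROUP BY airline

Result:
  Alaska: 651.64
  Delta: 509.96
  JetBlue: 312.78
  Spirit: 492.96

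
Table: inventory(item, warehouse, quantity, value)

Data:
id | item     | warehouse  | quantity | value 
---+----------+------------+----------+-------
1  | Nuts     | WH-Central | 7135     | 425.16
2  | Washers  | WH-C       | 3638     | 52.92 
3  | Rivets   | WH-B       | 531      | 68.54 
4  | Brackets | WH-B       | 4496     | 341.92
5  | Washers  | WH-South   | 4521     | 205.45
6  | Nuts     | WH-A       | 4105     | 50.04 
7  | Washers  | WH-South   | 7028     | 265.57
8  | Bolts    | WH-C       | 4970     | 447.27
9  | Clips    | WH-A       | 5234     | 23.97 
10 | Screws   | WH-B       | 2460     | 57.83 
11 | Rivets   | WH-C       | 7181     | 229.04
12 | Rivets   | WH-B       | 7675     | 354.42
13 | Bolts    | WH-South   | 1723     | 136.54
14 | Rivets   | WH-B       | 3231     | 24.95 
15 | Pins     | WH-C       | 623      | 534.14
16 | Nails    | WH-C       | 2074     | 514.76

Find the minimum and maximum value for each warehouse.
SELECT warehouse, MIN(value), MAX(value)
FROM inventory
GROUP BY warehouse

Result:
  WH-A: min=23.97, max=50.04
  WH-B: min=24.95, max=354.42
  WH-C: min=52.92, max=534.14
  WH-Central: min=425.16, max=425.16
  WH-South: min=136.54, max=265.57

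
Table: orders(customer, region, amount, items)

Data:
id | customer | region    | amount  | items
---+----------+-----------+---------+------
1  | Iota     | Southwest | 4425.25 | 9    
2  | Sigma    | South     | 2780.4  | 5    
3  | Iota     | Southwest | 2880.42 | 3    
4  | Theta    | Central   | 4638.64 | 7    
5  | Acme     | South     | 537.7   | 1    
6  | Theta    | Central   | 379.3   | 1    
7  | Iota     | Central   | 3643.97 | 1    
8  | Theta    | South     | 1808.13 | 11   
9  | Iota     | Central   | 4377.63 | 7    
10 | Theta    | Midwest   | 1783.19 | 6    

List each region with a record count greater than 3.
SELECT region, COUNT(*) as cnt
FROM orders
GROUP BY region
HAVING COUNT(*) > 3

Result:
  Central: 4

Note: HAVING filters groups after aggregation, WHERE filters rows before.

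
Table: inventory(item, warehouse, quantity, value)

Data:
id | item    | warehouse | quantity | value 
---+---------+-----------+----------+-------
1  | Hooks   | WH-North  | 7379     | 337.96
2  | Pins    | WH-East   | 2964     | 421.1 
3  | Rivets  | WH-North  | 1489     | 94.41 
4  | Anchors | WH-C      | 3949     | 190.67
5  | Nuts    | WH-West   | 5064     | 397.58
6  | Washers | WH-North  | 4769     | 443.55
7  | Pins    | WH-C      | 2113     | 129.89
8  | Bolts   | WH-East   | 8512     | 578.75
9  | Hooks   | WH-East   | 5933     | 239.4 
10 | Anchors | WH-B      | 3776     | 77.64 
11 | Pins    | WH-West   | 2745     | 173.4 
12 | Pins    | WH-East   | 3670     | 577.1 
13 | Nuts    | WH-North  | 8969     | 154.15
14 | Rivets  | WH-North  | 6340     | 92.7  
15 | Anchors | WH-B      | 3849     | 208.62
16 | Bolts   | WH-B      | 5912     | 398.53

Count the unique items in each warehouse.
SELECT warehouse, COUNT(DISTINCT item)
FROM inventory
GROUP BY warehouse

Result:
  WH-B: 2 distinct
  WH-C: 2 distinct
  WH-East: 3 distinct
  WH-North: 4 distinct
  WH-West: 2 distinct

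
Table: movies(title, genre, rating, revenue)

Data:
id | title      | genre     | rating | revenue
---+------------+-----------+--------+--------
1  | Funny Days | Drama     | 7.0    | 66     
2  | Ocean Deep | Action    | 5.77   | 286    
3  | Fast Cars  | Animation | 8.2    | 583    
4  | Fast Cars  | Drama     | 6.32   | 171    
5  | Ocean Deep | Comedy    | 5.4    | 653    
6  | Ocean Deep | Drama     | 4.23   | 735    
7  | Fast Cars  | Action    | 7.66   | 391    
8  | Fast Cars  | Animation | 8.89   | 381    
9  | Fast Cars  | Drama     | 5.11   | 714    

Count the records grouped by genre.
SELECT genre, COUNT(*) as count
FROM movies
GROUP BY genre

Result:
  Action: 2
  Animation: 2
  Comedy: 1
  Drama: 4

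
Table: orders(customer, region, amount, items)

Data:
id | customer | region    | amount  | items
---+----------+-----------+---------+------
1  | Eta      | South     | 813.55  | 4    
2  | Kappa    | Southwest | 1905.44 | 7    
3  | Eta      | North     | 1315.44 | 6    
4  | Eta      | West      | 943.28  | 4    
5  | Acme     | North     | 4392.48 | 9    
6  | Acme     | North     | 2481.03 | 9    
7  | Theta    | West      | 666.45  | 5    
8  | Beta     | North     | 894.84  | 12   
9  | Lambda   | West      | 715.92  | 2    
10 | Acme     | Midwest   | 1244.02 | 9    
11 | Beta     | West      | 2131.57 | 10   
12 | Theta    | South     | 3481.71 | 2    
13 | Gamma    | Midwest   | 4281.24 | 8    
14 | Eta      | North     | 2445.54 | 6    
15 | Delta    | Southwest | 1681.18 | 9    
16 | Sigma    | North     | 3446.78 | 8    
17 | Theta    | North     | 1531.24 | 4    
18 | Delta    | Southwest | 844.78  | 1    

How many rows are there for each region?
SELECT region, COUNT(*) as count
FROM orders
GROUP BY region

Result:
  Midwest: 2
  North: 7
  South: 2
  Southwest: 3
  West: 4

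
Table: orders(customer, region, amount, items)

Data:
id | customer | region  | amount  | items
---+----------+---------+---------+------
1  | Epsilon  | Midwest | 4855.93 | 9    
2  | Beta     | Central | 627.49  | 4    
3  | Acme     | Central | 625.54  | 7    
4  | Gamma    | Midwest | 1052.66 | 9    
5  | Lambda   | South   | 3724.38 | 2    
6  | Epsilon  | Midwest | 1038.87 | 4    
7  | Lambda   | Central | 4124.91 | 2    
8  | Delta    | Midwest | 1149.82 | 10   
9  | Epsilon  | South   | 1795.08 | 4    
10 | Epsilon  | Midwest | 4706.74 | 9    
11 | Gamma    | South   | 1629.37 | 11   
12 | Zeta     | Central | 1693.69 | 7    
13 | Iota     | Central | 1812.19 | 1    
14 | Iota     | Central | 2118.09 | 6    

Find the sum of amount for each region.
SELECT region, SUM(amount) as result
FROM orders
GROUP BY region

Result:
  Central: 11001.91
  Midwest: 12804.02
  South: 7148.83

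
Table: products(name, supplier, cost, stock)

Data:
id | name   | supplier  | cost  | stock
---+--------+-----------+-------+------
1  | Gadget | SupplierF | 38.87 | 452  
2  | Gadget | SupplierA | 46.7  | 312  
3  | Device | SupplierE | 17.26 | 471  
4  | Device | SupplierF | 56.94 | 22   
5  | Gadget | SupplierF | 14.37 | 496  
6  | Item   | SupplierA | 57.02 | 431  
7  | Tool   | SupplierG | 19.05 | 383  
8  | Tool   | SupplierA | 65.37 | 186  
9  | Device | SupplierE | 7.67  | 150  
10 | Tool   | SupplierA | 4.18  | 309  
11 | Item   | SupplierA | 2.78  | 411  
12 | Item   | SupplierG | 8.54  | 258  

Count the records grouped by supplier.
SELECT supplier, COUNT(*) as count
FROM products
GROUP BY supplier

Result:
  SupplierA: 5
  SupplierE: 2
  SupplierF: 3
  SupplierG: 2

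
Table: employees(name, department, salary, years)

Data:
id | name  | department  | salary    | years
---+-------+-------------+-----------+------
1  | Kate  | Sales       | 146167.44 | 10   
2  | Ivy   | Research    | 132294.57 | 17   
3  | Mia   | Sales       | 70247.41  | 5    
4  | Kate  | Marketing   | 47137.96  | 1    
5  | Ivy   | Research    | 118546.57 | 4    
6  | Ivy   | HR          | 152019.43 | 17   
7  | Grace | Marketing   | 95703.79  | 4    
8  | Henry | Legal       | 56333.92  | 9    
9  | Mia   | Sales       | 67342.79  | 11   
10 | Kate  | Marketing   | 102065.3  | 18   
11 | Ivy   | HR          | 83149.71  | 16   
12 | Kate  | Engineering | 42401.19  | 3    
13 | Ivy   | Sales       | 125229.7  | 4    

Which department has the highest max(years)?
SELECT department, MAX(years) as val
FROM employees
GROUP BY department
ORDER BY val DESC
LIMIT 1

Result: Marketing with max(years) = 18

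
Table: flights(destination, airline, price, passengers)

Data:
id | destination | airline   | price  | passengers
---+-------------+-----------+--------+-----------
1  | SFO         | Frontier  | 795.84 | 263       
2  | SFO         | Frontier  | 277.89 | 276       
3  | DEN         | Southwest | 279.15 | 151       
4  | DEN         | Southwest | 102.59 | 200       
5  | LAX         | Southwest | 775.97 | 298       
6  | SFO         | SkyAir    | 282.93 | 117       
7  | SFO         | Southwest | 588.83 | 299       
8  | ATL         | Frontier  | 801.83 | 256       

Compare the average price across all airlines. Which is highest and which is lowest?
SELECT airline, AVG(price)
FROM flights
GROUP BY airline
ORDER BY AVG(price)

All groups:
  SkyAir: 282.93
  Southwest: 436.64
  Frontier: 625.19

Highest: Frontier (625.19)
Lowest: SkyAir (282.93)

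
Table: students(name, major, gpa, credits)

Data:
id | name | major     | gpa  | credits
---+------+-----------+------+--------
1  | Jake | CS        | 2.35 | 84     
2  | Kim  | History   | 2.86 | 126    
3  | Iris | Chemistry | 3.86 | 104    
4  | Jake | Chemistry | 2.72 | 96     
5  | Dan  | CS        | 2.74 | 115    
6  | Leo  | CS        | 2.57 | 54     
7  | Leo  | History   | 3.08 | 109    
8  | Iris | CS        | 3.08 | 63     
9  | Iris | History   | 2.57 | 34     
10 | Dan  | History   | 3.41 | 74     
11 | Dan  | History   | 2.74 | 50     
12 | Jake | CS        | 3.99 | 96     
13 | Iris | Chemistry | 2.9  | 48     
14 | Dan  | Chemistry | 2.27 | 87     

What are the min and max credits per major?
SELECT major, MIN(credits), MAX(credits)
FROM students
GROUP BY major

Result:
  CS: min=54, max=115
  Chemistry: min=48, max=104
  History: min=34, max=126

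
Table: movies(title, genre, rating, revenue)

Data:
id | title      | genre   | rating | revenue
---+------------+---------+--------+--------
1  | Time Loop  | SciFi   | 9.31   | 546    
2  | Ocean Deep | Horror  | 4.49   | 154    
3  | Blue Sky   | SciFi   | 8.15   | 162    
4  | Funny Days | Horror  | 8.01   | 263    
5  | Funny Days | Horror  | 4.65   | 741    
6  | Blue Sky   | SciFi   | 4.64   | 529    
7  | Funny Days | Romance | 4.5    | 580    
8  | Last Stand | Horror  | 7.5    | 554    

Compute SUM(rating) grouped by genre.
SELECT genre, SUM(rating) as result
FROM movies
GROUP BY genre

Result:
  Horror: 24.65
  Romance: 4.50
  SciFi: 22.10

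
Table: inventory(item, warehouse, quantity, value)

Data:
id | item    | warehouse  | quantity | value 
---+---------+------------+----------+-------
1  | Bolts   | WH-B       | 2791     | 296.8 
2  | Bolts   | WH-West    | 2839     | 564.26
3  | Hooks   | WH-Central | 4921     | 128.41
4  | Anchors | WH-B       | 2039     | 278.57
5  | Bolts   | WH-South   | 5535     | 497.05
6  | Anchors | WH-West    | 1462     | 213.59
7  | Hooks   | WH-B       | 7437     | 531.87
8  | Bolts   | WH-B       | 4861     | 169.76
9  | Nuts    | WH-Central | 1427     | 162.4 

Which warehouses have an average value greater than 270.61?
SELECT warehouse, AVG(value)
FROM inventory
GROUP BY warehouse
HAVING AVG(value) > 270.61

Result:
  WH-B: avg=319.25
  WH-South: avg=497.05
  WH-West: avg=388.93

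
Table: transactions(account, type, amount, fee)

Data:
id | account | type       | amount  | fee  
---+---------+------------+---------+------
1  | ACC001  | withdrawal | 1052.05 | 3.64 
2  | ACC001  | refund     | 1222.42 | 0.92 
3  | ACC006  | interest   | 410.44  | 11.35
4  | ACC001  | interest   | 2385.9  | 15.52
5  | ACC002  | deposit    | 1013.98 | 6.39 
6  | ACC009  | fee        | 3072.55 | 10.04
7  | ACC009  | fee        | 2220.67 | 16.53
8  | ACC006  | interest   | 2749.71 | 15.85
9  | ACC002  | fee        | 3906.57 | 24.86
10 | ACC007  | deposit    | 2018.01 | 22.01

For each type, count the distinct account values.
SELECT type, COUNT(DISTINCT account)
FROM transactions
GROUP BY type

Result:
  deposit: 2 distinct
  fee: 2 distinct
  interest: 2 distinct
  refund: 1 distinct
  withdrawal: 1 distinct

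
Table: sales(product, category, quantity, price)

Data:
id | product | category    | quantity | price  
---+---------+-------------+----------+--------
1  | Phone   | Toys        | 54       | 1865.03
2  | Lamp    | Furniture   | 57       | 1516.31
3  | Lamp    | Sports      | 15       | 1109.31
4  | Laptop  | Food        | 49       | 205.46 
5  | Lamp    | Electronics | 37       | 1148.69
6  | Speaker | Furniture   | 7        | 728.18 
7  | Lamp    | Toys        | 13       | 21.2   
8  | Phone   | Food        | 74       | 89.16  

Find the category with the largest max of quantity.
SELECT category, MAX(quantity) as val
FROM sales
GROUP BY category
ORDER BY val DESC
LIMIT 1

Result: Food with max(quantity) = 74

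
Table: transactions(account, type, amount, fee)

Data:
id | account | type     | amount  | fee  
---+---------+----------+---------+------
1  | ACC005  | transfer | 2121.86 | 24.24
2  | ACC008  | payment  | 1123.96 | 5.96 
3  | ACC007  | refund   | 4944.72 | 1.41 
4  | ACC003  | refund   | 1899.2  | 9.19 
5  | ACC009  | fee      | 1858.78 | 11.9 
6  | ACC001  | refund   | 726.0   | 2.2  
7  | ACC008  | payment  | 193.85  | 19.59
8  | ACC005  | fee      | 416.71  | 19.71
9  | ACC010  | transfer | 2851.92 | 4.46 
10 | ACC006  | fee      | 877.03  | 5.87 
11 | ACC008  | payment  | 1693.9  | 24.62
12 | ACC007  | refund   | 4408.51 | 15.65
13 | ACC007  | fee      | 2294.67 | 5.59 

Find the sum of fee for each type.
SELECT type, SUM(fee) as result
FROM transactions
GROUP BY type

Result:
  fee: 43.07
  payment: 50.17
  refund: 28.45
  transfer: 28.70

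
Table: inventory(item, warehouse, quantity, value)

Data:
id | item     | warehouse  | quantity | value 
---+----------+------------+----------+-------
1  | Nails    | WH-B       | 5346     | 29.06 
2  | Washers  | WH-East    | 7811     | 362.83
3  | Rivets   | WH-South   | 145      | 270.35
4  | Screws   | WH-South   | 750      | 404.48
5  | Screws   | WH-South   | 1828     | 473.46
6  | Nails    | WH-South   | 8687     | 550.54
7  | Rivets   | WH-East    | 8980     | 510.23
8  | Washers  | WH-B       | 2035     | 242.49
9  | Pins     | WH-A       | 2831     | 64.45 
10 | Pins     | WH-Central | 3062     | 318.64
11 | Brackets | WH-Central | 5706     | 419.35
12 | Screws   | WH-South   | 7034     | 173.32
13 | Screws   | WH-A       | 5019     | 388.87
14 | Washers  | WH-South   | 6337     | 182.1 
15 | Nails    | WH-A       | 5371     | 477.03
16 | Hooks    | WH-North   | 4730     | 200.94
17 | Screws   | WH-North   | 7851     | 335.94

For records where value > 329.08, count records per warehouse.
SELECT warehouse, COUNT(*)
FROM inventory
WHERE value > 329.08
GROUP BY warehouse

Note: WHERE filters rows before grouping.

Result:
  WH-A: 2
  WH-Central: 1
  WH-East: 2
  WH-North: 1
  WH-South: 3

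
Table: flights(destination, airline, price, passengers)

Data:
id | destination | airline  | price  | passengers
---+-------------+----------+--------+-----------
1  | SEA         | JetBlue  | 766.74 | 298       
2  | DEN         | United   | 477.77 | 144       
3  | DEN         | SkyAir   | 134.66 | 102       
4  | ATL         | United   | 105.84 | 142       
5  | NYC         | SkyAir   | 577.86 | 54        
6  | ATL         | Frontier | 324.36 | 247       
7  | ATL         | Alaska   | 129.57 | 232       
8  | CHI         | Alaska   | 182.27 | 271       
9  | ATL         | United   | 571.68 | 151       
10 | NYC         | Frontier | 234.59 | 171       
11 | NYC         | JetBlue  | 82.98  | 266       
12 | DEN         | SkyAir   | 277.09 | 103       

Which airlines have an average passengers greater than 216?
SELECT airline, AVG(passengers)
FROM flights
GROUP BY airline
HAVING AVG(passengers) > 216

Result:
  Alaska: avg=251.50
  JetBlue: avg=282.00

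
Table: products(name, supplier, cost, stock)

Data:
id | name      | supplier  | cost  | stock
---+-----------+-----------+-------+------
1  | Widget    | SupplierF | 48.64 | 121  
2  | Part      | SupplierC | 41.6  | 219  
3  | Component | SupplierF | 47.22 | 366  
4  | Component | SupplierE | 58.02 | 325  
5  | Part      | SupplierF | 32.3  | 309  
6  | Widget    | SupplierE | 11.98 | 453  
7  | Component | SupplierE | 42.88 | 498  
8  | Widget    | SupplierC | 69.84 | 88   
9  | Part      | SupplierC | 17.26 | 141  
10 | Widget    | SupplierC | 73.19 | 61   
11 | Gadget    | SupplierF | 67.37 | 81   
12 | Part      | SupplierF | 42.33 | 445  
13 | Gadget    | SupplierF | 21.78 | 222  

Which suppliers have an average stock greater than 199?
SELECT supplier, AVG(stock)
FROM products
GROUP BY supplier
HAVING AVG(stock) > 199

Result:
  SupplierE: avg=425.33
  SupplierF: avg=257.33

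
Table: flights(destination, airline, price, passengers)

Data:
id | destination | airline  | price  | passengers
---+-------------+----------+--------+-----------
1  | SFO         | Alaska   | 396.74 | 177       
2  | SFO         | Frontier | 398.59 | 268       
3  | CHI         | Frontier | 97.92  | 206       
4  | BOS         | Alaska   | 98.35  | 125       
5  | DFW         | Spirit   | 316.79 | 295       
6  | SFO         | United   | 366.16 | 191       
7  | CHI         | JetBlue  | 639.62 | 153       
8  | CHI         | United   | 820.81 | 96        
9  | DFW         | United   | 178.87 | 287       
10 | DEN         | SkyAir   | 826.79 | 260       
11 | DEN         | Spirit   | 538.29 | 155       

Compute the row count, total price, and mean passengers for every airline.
SELECT airline,
       COUNT(*) as cnt,
       SUM(price) as total_price,
       AVG(passengers) as avg_passengers
FROM flights
GROUP BY airline

Result:
  Alaska: 2 records, 495.09 total price, 151.00 avg passengers
  Frontier: 2 records, 496.51 total price, 237.00 avg passengers
  JetBlue: 1 records, 639.62 total price, 153.00 avg passengers
  SkyAir: 1 records, 826.79 total price, 260.00 avg passengers
  Spirit: 2 records, 855.08 total price, 225.00 avg passengers
  United: 3 records, 1365.84 total price, 191.33 avg passengers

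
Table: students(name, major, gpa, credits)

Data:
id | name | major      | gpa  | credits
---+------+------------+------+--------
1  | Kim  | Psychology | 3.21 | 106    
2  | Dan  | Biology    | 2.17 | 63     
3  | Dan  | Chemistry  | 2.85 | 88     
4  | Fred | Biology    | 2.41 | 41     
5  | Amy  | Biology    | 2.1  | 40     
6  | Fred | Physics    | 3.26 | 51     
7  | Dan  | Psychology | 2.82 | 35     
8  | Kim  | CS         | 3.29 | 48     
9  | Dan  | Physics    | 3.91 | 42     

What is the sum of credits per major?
SELECT major, SUM(credits) as result
FROM students
GROUP BY major

Result:
  Biology: 144
  CS: 48
  Chemistry: 88
  Physics: 93
  Psychology: 141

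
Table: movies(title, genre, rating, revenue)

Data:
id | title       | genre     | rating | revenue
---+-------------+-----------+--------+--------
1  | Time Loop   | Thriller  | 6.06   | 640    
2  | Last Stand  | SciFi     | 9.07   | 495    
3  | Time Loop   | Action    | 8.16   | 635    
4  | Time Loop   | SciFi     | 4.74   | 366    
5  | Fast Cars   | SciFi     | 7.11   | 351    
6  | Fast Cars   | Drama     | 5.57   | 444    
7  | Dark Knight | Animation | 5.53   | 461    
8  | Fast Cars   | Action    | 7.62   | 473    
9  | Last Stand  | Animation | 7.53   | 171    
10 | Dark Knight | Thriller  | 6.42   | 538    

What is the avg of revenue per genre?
SELECT genre, AVG(revenue) as result
FROM movies
GROUP BY genre

Result:
  Action: 554.00
  Animation: 316.00
  Drama: 444.00
  SciFi: 404.00
  Thriller: 589.00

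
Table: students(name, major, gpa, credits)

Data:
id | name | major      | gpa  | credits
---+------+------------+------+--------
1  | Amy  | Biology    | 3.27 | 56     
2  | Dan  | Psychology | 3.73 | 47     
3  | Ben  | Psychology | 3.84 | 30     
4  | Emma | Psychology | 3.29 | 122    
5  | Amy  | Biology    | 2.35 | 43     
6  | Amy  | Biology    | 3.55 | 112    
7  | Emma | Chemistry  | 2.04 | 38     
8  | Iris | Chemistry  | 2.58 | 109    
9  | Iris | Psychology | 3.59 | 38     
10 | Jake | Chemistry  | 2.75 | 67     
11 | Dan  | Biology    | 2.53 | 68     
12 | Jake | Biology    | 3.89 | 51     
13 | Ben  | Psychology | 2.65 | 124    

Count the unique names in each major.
SELECT major, COUNT(DISTINCT name)
FROM students
GROUP BY major

Result:
  Biology: 3 distinct
  Chemistry: 3 distinct
  Psychology: 4 distinct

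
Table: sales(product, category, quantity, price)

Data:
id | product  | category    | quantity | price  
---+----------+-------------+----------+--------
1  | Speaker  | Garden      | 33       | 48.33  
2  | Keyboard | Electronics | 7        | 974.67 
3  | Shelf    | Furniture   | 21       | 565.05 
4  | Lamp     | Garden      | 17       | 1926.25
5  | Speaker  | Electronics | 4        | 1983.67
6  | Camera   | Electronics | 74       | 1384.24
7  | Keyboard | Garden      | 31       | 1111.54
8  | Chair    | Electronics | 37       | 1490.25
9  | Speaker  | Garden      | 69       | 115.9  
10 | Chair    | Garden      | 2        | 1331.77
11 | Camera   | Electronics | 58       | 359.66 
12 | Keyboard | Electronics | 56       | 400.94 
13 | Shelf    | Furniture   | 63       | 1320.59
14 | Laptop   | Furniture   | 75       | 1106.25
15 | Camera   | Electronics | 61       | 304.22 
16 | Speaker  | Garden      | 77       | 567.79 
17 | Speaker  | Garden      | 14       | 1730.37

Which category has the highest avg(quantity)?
SELECT category, AVG(quantity) as val
FROM sales
GROUP BY category
ORDER BY val DESC
LIMIT 1

Result: Furniture with avg(quantity) = 53.00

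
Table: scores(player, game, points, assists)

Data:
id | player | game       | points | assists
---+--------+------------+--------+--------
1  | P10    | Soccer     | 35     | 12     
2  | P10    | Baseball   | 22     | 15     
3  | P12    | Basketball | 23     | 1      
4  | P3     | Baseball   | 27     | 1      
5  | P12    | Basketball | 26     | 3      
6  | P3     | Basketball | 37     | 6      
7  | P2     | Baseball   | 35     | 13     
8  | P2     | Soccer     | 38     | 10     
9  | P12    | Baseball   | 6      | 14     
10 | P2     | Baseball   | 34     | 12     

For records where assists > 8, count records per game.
SELECT game, COUNT(*)
FROM scores
WHERE assists > 8
GROUP BY game

Note: WHERE filters rows before grouping.

Result:
  Baseball: 4
  Soccer: 2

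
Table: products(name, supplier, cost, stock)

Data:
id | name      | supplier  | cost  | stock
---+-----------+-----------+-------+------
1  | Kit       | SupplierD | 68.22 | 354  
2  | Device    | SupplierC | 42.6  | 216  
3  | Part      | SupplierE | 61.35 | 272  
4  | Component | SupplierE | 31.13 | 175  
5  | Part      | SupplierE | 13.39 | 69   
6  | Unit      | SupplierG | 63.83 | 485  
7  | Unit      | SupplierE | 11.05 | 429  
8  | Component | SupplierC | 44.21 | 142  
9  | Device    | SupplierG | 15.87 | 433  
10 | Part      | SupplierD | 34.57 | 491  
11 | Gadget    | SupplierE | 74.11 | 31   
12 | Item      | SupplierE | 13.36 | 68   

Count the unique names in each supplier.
SELECT supplier, COUNT(DISTINCT name)
FROM products
GROUP BY supplier

Result:
  SupplierC: 2 distinct
  SupplierD: 2 distinct
  SupplierE: 5 distinct
  SupplierG: 2 distinct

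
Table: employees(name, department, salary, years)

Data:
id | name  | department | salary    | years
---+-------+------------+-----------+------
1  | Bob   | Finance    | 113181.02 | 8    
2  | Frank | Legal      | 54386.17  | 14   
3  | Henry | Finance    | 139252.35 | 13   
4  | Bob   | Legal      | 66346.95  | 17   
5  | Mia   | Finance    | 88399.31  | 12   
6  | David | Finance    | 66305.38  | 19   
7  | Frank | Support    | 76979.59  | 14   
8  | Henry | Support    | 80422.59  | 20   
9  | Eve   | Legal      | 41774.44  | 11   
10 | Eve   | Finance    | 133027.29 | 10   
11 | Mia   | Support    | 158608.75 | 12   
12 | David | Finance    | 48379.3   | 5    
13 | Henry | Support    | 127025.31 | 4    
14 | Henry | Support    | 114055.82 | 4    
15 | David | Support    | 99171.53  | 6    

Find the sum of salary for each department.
SELECT department, SUM(salary) as result
FROM employees
GROUP BY department

Result:
  Finance: 588544.65
  Legal: 162507.56
  Support: 656263.59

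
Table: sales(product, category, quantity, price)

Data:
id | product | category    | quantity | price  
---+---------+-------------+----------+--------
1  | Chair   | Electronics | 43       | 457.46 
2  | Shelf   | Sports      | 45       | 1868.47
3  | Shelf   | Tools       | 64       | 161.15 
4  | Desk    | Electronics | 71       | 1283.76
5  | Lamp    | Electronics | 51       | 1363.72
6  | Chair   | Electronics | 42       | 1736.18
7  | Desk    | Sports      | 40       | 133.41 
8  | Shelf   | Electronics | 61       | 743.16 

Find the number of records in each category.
SELECT category, COUNT(*) as count
FROM sales
GROUP BY category

Result:
  Electronics: 5
  Sports: 2
  Tools: 1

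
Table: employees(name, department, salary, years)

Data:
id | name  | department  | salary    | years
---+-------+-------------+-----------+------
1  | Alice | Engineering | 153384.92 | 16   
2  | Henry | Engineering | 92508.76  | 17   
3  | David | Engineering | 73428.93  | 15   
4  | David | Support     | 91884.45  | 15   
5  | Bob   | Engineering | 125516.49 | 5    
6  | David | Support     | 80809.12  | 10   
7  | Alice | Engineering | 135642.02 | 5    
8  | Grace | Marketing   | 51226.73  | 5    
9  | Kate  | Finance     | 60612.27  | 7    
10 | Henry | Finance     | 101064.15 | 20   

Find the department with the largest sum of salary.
SELECT department, SUM(salary) as val
FROM employees
GROUP BY department
ORDER BY val DESC
LIMIT 1

Result: Engineering with sum(salary) = 580481.12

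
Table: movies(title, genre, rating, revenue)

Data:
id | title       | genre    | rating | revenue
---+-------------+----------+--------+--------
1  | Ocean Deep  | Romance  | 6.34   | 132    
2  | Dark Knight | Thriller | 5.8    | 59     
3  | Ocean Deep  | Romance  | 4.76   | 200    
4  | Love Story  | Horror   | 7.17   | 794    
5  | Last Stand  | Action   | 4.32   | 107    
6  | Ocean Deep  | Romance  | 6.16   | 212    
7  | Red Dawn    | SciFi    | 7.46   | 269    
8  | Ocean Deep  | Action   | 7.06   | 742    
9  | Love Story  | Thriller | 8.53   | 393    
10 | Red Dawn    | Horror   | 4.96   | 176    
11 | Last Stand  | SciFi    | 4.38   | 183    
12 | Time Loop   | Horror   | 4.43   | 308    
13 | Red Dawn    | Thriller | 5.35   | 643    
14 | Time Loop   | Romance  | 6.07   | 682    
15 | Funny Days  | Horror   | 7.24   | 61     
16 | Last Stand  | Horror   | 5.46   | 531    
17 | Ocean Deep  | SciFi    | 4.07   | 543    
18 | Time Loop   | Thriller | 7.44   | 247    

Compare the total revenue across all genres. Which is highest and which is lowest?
SELECT genre, SUM(revenue)
FROM movies
GROUP BY genre
ORDER BY SUM(revenue)

All groups:
  Action: 849
  SciFi: 995
  Romance: 1226
  Thriller: 1342
  Horror: 1870

Highest: Horror (1870)
Lowest: Action (849)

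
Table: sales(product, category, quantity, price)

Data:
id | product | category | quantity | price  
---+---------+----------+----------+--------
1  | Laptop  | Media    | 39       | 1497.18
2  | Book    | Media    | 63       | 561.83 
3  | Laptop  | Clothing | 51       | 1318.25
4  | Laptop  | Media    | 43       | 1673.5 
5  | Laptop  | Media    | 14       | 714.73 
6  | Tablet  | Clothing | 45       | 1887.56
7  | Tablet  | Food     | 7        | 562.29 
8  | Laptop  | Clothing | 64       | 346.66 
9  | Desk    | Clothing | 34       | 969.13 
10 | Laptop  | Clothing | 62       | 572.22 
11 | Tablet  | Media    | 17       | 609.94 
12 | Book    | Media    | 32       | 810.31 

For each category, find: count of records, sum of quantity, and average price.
SELECT category,
       COUNT(*) as cnt,
       SUM(quantity) as total_quantity,
       AVG(price) as avg_price
FROM sales
GROUP BY category

Result:
  Clothing: 5 records, 256 total quantity, 1018.76 avg price
  Food: 1 records, 7 total quantity, 562.29 avg price
  Media: 6 records, 208 total quantity, 977.92 avg price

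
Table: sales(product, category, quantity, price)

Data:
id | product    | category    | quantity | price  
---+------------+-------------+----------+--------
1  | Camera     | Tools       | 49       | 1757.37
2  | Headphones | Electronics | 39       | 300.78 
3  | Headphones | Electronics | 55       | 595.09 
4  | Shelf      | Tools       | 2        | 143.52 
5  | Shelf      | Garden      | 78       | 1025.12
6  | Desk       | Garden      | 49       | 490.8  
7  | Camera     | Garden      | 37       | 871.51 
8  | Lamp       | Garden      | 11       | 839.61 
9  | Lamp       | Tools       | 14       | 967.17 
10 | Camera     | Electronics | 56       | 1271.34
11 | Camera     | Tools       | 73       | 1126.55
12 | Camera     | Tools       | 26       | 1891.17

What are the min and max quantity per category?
SELECT category, MIN(quantity), MAX(quantity)
FROM sales
GROUP BY category

Result:
  Electronics: min=39, max=56
  Garden: min=11, max=78
  Tools: min=2, max=73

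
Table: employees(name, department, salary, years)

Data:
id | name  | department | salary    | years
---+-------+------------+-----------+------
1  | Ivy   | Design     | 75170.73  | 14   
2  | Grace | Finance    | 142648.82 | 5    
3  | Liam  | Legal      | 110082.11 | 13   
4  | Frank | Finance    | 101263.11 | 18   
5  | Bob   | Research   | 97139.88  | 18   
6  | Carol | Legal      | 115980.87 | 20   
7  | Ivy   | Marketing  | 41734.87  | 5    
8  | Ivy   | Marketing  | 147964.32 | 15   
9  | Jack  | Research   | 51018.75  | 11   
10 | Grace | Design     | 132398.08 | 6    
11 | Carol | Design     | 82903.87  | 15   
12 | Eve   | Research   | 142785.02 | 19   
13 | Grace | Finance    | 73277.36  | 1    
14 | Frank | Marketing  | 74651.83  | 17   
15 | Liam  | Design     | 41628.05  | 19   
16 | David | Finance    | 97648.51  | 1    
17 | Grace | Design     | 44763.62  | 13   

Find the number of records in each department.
SELECT department, COUNT(*) as count
FROM employees
GROUP BY department

Result:
  Design: 5
  Finance: 4
  Legal: 2
  Marketing: 3
  Research: 3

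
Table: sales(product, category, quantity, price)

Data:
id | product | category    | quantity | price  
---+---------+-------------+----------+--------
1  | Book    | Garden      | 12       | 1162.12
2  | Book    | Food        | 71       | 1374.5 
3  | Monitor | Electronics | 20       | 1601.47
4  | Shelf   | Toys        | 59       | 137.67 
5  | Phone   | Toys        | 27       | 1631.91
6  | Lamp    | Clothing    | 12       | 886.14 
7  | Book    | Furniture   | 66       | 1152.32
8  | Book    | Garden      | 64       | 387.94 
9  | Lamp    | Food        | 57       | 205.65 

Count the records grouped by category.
SELECT category, COUNT(*) as count
FROM sales
GROUP BY category

Result:
  Clothing: 1
  Electronics: 1
  Food: 2
  Furniture: 1
  Garden: 2
  Toys: 2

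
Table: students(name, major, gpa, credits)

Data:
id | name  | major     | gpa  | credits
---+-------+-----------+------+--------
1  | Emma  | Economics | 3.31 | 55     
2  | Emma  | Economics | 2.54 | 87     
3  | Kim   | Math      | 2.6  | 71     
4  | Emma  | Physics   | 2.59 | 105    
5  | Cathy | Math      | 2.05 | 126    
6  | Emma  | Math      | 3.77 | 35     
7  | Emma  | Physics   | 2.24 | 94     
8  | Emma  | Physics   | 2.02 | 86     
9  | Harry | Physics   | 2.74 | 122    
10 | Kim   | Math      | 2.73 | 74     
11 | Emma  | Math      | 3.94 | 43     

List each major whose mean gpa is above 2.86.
SELECT major, AVG(gpa)
FROM students
GROUP BY major
HAVING AVG(gpa) > 2.86

Result:
  Economics: avg=2.93
  Math: avg=3.02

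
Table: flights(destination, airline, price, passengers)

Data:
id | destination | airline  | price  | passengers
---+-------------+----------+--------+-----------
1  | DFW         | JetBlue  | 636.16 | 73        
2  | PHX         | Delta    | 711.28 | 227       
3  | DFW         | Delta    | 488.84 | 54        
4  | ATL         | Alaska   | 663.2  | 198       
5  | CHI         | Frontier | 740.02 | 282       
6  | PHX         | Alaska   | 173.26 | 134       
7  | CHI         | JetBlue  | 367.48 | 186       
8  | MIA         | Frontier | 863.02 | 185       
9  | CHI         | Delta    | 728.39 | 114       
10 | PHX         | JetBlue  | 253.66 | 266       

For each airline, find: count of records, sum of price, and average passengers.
SELECT airline,
       COUNT(*) as cnt,
       SUM(price) as total_price,
       AVG(passengers) as avg_passengers
FROM flights
GROUP BY airline

Result:
  Alaska: 2 records, 836.46 total price, 166.00 avg passengers
  Delta: 3 records, 1928.51 total price, 131.67 avg passengers
  Frontier: 2 records, 1603.04 total price, 233.50 avg passengers
  JetBlue: 3 records, 1257.30 total price, 175.00 avg passengers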